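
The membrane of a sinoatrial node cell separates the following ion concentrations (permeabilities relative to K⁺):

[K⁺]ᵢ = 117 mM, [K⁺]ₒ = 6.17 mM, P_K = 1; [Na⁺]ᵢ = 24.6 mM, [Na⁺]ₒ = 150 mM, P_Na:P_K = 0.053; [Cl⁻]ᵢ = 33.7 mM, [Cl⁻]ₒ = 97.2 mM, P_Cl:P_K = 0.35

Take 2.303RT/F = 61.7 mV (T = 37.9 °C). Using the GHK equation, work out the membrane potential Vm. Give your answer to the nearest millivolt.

Vm = 61.7 · log₁₀[(Σ P·[cation]ₒ + Σ P·[anion]ᵢ) / (Σ P·[cation]ᵢ + Σ P·[anion]ₒ)]
Numerator = 1×6.17 + 0.053×150 + 0.35×33.7 = 25.91
Denominator = 1×117 + 0.053×24.6 + 0.35×97.2 = 152.3
Vm = 61.7 · log₁₀(0.17013) = 61.7 × (-0.7692) = -47.46 mV

-47 mV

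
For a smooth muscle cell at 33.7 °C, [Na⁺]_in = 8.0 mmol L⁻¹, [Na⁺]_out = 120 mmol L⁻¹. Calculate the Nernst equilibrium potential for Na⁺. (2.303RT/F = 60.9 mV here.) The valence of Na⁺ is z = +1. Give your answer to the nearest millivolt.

E = (60.9/z) · log₁₀([Na⁺]_out/[Na⁺]_in) with z = +1.
= (60.9/1) · log₁₀(120/8.0) = 60.90 · log₁₀(15)
= 60.90 · (1.1761) = 71.62 mV

72 mV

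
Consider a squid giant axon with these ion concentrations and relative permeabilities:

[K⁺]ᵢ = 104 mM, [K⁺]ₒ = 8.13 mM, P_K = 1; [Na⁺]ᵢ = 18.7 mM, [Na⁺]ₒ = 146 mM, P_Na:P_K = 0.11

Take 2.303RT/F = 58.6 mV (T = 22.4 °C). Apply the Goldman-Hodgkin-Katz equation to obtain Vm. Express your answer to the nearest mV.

Vm = 58.6 · log₁₀[(Σ P·[cation]ₒ + Σ P·[anion]ᵢ) / (Σ P·[cation]ᵢ + Σ P·[anion]ₒ)]
Numerator = 1×8.13 + 0.11×146 = 24.19
Denominator = 1×104 + 0.11×18.7 = 106.1
Vm = 58.6 · log₁₀(0.22808) = 58.6 × (-0.6419) = -37.62 mV

-38 mV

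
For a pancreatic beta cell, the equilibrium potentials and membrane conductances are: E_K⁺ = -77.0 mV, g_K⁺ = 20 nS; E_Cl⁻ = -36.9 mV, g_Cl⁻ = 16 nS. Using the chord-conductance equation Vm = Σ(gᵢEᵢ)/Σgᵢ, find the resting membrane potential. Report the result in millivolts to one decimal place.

-59.2 mV

Σ gᵢEᵢ = 20·(-77.0) + 16·(-36.9) = -2130.40
Σ gᵢ = 20 + 16 = 36
Vm = -2130.40 / 36 = -59.18 mV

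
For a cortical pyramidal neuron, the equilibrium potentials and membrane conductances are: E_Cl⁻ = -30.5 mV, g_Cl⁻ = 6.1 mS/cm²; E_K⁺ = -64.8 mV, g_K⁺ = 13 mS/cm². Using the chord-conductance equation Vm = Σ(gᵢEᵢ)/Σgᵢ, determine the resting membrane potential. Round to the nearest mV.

-54 mV

Σ gᵢEᵢ = 6.1·(-30.5) + 13·(-64.8) = -1028.45
Σ gᵢ = 6.1 + 13 = 19.1
Vm = -1028.45 / 19.1 = -53.85 mV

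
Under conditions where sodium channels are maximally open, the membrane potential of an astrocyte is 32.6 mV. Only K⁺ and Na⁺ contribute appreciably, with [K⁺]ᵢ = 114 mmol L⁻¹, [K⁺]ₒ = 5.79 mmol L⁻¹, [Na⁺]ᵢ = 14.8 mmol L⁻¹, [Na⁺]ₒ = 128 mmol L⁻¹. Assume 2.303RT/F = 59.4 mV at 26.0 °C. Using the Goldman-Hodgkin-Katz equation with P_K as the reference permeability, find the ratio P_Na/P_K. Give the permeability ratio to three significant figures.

Let α = P_Na/P_K. GHK: Vm = 59.4·log₁₀[(Kₒ + α·Naₒ)/(Kᵢ + α·Naᵢ)].
10^(Vm/59.4) = 10^(32.6/59.4) = 3.5385
So 3.5385·(Kᵢ + α·Naᵢ) = Kₒ + α·Naₒ → α = (3.5385·114.0 − 5.79) / (128.0 − 3.5385·14.8)
α = (403.4 − 5.79) / (128.0 − 52.37) = 397.6/75.63 = 5.257

5.26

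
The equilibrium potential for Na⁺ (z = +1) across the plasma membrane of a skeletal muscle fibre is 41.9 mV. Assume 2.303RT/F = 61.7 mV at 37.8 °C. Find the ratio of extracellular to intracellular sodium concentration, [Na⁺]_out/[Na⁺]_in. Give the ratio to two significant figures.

4.8

log₁₀([out]/[in]) = E·z/(61.7) = 41.9 × 1 / 61.7 = 0.6791
[out]/[in] = 10^(0.6791) = 4.776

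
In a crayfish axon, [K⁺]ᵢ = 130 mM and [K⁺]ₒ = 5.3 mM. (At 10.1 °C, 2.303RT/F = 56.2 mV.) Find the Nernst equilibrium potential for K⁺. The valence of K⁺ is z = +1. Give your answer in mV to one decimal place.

E = (56.2/z) · log₁₀([K⁺]_out/[K⁺]_in) with z = +1.
= (56.2/1) · log₁₀(5.3/130) = 56.20 · log₁₀(0.04077)
= 56.20 · (-1.3897) = -78.10 mV

-78.1 mV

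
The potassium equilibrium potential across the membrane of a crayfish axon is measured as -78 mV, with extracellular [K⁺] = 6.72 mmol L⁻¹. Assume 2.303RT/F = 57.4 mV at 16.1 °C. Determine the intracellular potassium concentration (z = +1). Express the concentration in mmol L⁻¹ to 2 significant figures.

Nernst: E = (57.4/1) · log₁₀([out]/[in]), so log₁₀([out]/[in]) = -78.0 × 1 / 57.4 = -1.3589.
[out]/[in] = 10^(-1.3589) = 0.04376.
[in] = 6.72 / 0.04376 = 153.6 mmol L⁻¹.

150 mmol L⁻¹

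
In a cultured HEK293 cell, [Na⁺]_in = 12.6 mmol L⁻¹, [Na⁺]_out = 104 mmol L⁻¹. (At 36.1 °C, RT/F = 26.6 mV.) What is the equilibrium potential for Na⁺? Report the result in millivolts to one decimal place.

E = (26.6/z) · ln([Na⁺]_out/[Na⁺]_in) with z = +1.
= (26.6/1) · ln(104/12.6) = 26.60 · ln(8.254)
= 26.60 · (2.1107) = 56.14 mV

56.1 mV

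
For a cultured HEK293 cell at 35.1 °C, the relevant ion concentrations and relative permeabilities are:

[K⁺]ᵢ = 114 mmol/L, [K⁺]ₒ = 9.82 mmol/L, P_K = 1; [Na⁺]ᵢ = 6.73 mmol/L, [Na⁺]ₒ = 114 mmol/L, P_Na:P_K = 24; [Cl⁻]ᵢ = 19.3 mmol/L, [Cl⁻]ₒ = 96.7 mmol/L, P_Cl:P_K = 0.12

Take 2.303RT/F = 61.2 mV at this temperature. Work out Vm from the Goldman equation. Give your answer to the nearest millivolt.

Vm = 61.2 · log₁₀[(Σ P·[cation]ₒ + Σ P·[anion]ᵢ) / (Σ P·[cation]ᵢ + Σ P·[anion]ₒ)]
Numerator = 1×9.82 + 24×114 + 0.12×19.3 = 2748
Denominator = 1×114 + 24×6.73 + 0.12×96.7 = 287.1
Vm = 61.2 · log₁₀(9.5713) = 61.2 × (0.9810) = 60.04 mV

60 mV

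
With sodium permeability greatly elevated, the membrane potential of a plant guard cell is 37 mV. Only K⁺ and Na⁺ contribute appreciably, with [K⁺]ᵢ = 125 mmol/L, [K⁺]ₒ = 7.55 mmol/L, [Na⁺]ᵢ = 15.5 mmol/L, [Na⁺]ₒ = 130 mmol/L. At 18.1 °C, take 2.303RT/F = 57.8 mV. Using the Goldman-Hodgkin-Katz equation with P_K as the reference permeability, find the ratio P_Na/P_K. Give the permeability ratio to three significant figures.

Let α = P_Na/P_K. GHK: Vm = 57.8·log₁₀[(Kₒ + α·Naₒ)/(Kᵢ + α·Naᵢ)].
10^(Vm/57.8) = 10^(37.0/57.8) = 4.3665
So 4.3665·(Kᵢ + α·Naᵢ) = Kₒ + α·Naₒ → α = (4.3665·125.0 − 7.55) / (130.0 − 4.3665·15.5)
α = (545.8 − 7.55) / (130.0 − 67.68) = 538.3/62.32 = 8.637

8.64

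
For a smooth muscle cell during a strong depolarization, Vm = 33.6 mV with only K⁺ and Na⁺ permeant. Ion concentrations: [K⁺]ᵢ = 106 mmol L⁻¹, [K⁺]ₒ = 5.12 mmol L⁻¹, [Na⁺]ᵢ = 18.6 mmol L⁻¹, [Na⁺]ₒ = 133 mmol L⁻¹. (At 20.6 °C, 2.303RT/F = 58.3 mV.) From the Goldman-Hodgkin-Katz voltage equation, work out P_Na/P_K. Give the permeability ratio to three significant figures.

6.27

Let α = P_Na/P_K. GHK: Vm = 58.3·log₁₀[(Kₒ + α·Naₒ)/(Kᵢ + α·Naᵢ)].
10^(Vm/58.3) = 10^(33.6/58.3) = 3.7699
So 3.7699·(Kᵢ + α·Naᵢ) = Kₒ + α·Naₒ → α = (3.7699·106.0 − 5.12) / (133.0 − 3.7699·18.6)
α = (399.6 − 5.12) / (133.0 − 70.12) = 394.5/62.88 = 6.274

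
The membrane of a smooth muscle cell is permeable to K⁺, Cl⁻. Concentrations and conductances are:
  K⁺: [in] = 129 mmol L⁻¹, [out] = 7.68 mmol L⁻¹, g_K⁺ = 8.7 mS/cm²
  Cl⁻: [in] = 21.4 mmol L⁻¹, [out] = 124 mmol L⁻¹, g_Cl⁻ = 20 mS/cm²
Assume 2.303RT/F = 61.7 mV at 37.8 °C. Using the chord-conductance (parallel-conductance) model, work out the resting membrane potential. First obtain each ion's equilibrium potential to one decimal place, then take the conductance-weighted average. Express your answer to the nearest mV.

-56 mV

E_K⁺ = (61.7/1)·log₁₀(7.68/129) = -75.6 mV
E_Cl⁻ = (61.7/-1)·log₁₀(124/21.4) = -47.1 mV
Vm = (Σ gᵢEᵢ)/(Σ gᵢ) = (8.7·-75.6 + 20·-47.1) / (8.7 + 20)
= -1599.72 / 28.7 = -55.74 mV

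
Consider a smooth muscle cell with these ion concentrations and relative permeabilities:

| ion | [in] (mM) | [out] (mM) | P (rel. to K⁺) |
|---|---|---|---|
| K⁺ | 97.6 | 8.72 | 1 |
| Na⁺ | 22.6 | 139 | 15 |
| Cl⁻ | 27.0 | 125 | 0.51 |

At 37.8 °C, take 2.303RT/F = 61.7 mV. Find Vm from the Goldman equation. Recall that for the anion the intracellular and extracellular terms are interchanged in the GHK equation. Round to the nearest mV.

39 mV

Vm = 61.7 · log₁₀[(Σ P·[cation]ₒ + Σ P·[anion]ᵢ) / (Σ P·[cation]ᵢ + Σ P·[anion]ₒ)]
Numerator = 1×8.72 + 15×139 + 0.51×27.0 = 2107
Denominator = 1×97.6 + 15×22.6 + 0.51×125 = 500.4
Vm = 61.7 · log₁₀(4.212) = 61.7 × (0.6245) = 38.53 mV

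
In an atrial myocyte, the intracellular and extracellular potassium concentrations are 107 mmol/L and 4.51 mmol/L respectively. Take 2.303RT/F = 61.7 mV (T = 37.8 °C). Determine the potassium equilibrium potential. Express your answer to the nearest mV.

E = (61.7/z) · log₁₀([K⁺]_out/[K⁺]_in) with z = +1.
= (61.7/1) · log₁₀(4.51/107) = 61.70 · log₁₀(0.04215)
= 61.70 · (-1.3752) = -84.85 mV

-85 mV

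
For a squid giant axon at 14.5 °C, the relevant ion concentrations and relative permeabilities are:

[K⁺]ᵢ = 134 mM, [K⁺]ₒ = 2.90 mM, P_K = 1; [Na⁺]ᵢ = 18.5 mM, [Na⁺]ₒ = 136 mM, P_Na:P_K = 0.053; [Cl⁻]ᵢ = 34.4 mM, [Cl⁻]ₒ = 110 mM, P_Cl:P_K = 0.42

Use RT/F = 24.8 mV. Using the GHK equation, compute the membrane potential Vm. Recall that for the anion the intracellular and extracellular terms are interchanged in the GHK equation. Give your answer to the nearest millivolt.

-50 mV

Vm = 24.8 · ln[(Σ P·[cation]ₒ + Σ P·[anion]ᵢ) / (Σ P·[cation]ᵢ + Σ P·[anion]ₒ)]
Numerator = 1×2.90 + 0.053×136 + 0.42×34.4 = 24.56
Denominator = 1×134 + 0.053×18.5 + 0.42×110 = 181.2
Vm = 24.8 · ln(0.13553) = 24.8 × (-1.9985) = -49.56 mV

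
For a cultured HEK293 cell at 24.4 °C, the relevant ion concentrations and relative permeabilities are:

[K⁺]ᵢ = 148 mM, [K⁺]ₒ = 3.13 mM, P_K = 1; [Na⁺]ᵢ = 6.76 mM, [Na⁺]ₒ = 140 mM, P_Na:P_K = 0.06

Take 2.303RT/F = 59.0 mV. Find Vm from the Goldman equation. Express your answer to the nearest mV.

Vm = 59.0 · log₁₀[(Σ P·[cation]ₒ + Σ P·[anion]ᵢ) / (Σ P·[cation]ᵢ + Σ P·[anion]ₒ)]
Numerator = 1×3.13 + 0.06×140 = 11.53
Denominator = 1×148 + 0.06×6.76 = 148.4
Vm = 59.0 · log₁₀(0.077692) = 59.0 × (-1.1096) = -65.47 mV

-65 mV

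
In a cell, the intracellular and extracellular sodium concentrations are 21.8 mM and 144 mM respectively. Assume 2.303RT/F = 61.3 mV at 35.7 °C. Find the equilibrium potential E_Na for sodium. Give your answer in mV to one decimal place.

50.3 mV

E = (61.3/z) · log₁₀([Na⁺]_out/[Na⁺]_in) with z = +1.
= (61.3/1) · log₁₀(144/21.8) = 61.30 · log₁₀(6.606)
= 61.30 · (0.8199) = 50.26 mV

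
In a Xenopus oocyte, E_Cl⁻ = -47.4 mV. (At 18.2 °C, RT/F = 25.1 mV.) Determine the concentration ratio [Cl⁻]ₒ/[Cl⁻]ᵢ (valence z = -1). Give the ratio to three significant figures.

ln([out]/[in]) = E·z/(25.1) = -47.4 × -1 / 25.1 = 1.8884
[out]/[in] = e^(1.8884) = 6.609

6.61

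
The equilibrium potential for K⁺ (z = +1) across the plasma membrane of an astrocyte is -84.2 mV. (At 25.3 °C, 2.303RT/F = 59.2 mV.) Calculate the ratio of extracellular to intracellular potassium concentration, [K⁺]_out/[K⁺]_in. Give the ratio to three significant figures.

0.0378

log₁₀([out]/[in]) = E·z/(59.2) = -84.2 × 1 / 59.2 = -1.4223
[out]/[in] = 10^(-1.4223) = 0.03782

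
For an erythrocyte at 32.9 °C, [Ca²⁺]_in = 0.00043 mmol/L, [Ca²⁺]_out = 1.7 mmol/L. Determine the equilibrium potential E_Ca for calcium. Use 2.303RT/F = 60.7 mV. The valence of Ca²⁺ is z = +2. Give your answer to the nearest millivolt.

109 mV

E = (60.7/z) · log₁₀([Ca²⁺]_out/[Ca²⁺]_in) with z = +2.
= (60.7/2) · log₁₀(1.7/0.00043) = 30.35 · log₁₀(3953)
= 30.35 · (3.5970) = 109.17 mV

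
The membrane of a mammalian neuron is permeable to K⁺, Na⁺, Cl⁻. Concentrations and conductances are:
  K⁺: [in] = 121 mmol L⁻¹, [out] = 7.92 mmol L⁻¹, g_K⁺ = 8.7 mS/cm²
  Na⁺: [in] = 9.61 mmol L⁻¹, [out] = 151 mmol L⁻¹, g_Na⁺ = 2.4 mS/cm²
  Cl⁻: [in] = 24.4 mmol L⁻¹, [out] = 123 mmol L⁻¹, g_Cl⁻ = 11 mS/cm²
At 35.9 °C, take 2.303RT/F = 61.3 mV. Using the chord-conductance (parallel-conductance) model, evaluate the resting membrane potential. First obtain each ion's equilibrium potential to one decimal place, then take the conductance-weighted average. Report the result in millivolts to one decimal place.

-42.1 mV

E_K⁺ = (61.3/1)·log₁₀(7.92/121) = -72.6 mV
E_Na⁺ = (61.3/1)·log₁₀(151/9.61) = 73.3 mV
E_Cl⁻ = (61.3/-1)·log₁₀(123/24.4) = -43.1 mV
Vm = (Σ gᵢEᵢ)/(Σ gᵢ) = (8.7·-72.6 + 2.4·73.3 + 11·-43.1) / (8.7 + 2.4 + 11)
= -929.80 / 22.1 = -42.07 mV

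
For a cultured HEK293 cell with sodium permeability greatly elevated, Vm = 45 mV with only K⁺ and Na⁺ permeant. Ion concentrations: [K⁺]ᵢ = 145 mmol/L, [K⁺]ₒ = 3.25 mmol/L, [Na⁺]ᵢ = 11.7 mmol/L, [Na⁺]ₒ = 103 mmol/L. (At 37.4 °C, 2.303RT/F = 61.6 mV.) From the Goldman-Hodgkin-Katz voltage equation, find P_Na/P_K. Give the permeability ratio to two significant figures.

Let α = P_Na/P_K. GHK: Vm = 61.6·log₁₀[(Kₒ + α·Naₒ)/(Kᵢ + α·Naᵢ)].
10^(Vm/61.6) = 10^(45.0/61.6) = 5.3767
So 5.3767·(Kᵢ + α·Naᵢ) = Kₒ + α·Naₒ → α = (5.3767·145.0 − 3.25) / (103.0 − 5.3767·11.7)
α = (779.6 − 3.25) / (103.0 − 62.91) = 776.4/40.09 = 19.36

19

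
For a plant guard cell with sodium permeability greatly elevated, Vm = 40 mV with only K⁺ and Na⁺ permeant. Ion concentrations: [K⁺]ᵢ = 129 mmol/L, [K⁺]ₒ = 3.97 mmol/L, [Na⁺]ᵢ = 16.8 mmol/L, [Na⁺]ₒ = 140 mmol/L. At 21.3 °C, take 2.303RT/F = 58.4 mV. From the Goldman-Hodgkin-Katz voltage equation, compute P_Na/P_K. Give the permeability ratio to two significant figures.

11

Let α = P_Na/P_K. GHK: Vm = 58.4·log₁₀[(Kₒ + α·Naₒ)/(Kᵢ + α·Naᵢ)].
10^(Vm/58.4) = 10^(40.0/58.4) = 4.841
So 4.841·(Kᵢ + α·Naᵢ) = Kₒ + α·Naₒ → α = (4.841·129.0 − 3.97) / (140.0 − 4.841·16.8)
α = (624.5 − 3.97) / (140.0 − 81.33) = 620.5/58.67 = 10.58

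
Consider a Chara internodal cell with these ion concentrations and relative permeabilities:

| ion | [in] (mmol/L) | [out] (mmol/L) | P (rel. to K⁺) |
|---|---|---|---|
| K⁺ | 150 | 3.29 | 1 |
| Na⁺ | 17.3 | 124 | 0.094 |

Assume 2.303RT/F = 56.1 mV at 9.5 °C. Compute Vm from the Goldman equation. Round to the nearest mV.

-56 mV

Vm = 56.1 · log₁₀[(Σ P·[cation]ₒ + Σ P·[anion]ᵢ) / (Σ P·[cation]ᵢ + Σ P·[anion]ₒ)]
Numerator = 1×3.29 + 0.094×124 = 14.95
Denominator = 1×150 + 0.094×17.3 = 151.6
Vm = 56.1 · log₁₀(0.098571) = 56.1 × (-1.0062) = -56.45 mV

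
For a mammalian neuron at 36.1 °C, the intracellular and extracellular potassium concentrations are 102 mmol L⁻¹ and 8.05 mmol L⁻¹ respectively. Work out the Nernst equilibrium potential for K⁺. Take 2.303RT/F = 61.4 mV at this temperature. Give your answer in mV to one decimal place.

E = (61.4/z) · log₁₀([K⁺]_out/[K⁺]_in) with z = +1.
= (61.4/1) · log₁₀(8.05/102) = 61.40 · log₁₀(0.07892)
= 61.40 · (-1.1028) = -67.71 mV

-67.7 mV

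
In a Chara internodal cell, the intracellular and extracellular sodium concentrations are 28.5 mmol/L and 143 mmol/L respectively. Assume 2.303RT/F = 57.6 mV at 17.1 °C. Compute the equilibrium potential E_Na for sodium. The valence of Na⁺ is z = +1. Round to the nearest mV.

40 mV

E = (57.6/z) · log₁₀([Na⁺]_out/[Na⁺]_in) with z = +1.
= (57.6/1) · log₁₀(143/28.5) = 57.60 · log₁₀(5.018)
= 57.60 · (0.7005) = 40.35 mV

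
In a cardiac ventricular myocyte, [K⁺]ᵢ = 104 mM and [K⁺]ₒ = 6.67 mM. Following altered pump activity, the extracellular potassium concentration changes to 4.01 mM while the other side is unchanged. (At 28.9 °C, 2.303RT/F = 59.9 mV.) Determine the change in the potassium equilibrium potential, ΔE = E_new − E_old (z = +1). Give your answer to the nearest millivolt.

E_old = (59.9/1)·log₁₀(6.67/104) = -71.46 mV
E_new = (59.9/1)·log₁₀(4.01/104) = -84.69 mV
ΔE = -84.69 − (-71.46) = -13.24 mV

-13 mV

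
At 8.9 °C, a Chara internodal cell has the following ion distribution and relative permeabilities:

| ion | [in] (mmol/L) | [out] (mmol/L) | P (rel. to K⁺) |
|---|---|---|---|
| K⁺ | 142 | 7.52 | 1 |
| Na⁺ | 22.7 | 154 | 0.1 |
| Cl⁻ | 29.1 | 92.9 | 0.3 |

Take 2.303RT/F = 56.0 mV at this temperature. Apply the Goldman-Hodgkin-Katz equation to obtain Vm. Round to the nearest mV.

Vm = 56.0 · log₁₀[(Σ P·[cation]ₒ + Σ P·[anion]ᵢ) / (Σ P·[cation]ᵢ + Σ P·[anion]ₒ)]
Numerator = 1×7.52 + 0.1×154 + 0.3×29.1 = 31.65
Denominator = 1×142 + 0.1×22.7 + 0.3×92.9 = 172.1
Vm = 56.0 · log₁₀(0.18386) = 56.0 × (-0.7355) = -41.19 mV

-41 mV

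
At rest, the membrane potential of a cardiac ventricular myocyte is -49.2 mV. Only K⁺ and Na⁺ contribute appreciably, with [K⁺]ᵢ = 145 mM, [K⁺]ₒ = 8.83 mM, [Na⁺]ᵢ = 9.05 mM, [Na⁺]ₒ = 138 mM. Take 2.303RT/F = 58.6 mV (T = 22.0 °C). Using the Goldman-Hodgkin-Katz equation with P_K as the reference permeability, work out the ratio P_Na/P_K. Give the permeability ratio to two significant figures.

0.089

Let α = P_Na/P_K. GHK: Vm = 58.6·log₁₀[(Kₒ + α·Naₒ)/(Kᵢ + α·Naᵢ)].
10^(Vm/58.6) = 10^(-49.2/58.6) = 0.14468
So 0.14468·(Kᵢ + α·Naᵢ) = Kₒ + α·Naₒ → α = (0.14468·145.0 − 8.83) / (138.0 − 0.14468·9.05)
α = (20.98 − 8.83) / (138.0 − 1.309) = 12.15/136.7 = 0.08888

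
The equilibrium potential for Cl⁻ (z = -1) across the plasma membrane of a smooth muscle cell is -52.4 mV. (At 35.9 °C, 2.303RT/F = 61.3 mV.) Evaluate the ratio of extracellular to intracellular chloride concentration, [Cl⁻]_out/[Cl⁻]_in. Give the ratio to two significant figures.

log₁₀([out]/[in]) = E·z/(61.3) = -52.4 × -1 / 61.3 = 0.8548
[out]/[in] = 10^(0.8548) = 7.158

7.2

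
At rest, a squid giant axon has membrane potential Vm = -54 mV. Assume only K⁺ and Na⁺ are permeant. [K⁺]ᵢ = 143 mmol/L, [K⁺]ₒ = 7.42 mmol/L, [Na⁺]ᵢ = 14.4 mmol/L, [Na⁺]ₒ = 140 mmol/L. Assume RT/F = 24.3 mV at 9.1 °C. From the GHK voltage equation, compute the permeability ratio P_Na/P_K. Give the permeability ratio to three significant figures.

Let α = P_Na/P_K. GHK: Vm = 24.3·ln[(Kₒ + α·Naₒ)/(Kᵢ + α·Naᵢ)].
e^(Vm/24.3) = e^(-54.0/24.3) = 0.10837
So 0.10837·(Kᵢ + α·Naᵢ) = Kₒ + α·Naₒ → α = (0.10837·143.0 − 7.42) / (140.0 − 0.10837·14.4)
α = (15.5 − 7.42) / (140.0 − 1.56) = 8.077/138.4 = 0.05834

0.0583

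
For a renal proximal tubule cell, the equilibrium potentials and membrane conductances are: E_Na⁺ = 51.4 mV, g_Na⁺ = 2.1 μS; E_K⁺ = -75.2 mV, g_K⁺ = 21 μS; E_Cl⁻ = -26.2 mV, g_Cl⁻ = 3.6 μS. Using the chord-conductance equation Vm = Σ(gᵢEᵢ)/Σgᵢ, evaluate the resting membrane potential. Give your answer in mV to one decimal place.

Σ gᵢEᵢ = 2.1·(51.4) + 21·(-75.2) + 3.6·(-26.2) = -1565.58
Σ gᵢ = 2.1 + 21 + 3.6 = 26.7
Vm = -1565.58 / 26.7 = -58.64 mV

-58.6 mV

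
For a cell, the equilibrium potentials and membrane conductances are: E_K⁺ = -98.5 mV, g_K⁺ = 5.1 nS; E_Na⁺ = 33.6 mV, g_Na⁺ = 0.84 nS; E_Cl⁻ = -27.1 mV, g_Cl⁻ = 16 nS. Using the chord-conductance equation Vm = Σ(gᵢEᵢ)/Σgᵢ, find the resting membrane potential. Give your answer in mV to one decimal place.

Σ gᵢEᵢ = 5.1·(-98.5) + 0.84·(33.6) + 16·(-27.1) = -907.73
Σ gᵢ = 5.1 + 0.84 + 16 = 21.94
Vm = -907.73 / 21.94 = -41.37 mV

-41.4 mV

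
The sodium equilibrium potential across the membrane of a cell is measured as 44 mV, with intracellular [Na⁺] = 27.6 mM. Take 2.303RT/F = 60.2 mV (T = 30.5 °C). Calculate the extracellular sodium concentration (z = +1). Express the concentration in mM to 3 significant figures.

Nernst: E = (60.2/1) · log₁₀([out]/[in]), so log₁₀([out]/[in]) = 44.0 × 1 / 60.2 = 0.7309.
[out]/[in] = 10^(0.7309) = 5.381.
[out] = 5.381 × 27.6 = 148.5 mM.

149 mM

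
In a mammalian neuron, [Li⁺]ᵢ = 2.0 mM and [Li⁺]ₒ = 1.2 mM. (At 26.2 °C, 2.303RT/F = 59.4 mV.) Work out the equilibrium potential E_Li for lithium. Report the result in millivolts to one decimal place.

-13.2 mV

E = (59.4/z) · log₁₀([Li⁺]_out/[Li⁺]_in) with z = +1.
= (59.4/1) · log₁₀(1.2/2.0) = 59.40 · log₁₀(0.6)
= 59.40 · (-0.2218) = -13.18 mV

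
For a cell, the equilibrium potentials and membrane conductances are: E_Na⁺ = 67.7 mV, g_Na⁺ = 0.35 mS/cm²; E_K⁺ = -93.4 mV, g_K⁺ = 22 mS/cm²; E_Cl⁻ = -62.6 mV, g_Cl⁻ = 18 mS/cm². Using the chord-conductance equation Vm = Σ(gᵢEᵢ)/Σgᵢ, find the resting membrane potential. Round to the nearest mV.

Σ gᵢEᵢ = 0.35·(67.7) + 22·(-93.4) + 18·(-62.6) = -3157.91
Σ gᵢ = 0.35 + 22 + 18 = 40.35
Vm = -3157.91 / 40.35 = -78.26 mV

-78 mV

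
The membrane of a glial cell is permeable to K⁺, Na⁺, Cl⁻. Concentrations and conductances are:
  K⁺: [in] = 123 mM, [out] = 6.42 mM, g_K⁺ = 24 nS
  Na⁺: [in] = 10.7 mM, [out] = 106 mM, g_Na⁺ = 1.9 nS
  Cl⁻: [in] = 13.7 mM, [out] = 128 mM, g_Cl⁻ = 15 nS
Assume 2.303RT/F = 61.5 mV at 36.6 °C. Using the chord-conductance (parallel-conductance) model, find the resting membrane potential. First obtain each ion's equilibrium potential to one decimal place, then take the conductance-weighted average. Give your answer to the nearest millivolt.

-65 mV

E_K⁺ = (61.5/1)·log₁₀(6.42/123) = -78.9 mV
E_Na⁺ = (61.5/1)·log₁₀(106/10.7) = 61.2 mV
E_Cl⁻ = (61.5/-1)·log₁₀(128/13.7) = -59.7 mV
Vm = (Σ gᵢEᵢ)/(Σ gᵢ) = (24·-78.9 + 1.9·61.2 + 15·-59.7) / (24 + 1.9 + 15)
= -2672.82 / 40.9 = -65.35 mV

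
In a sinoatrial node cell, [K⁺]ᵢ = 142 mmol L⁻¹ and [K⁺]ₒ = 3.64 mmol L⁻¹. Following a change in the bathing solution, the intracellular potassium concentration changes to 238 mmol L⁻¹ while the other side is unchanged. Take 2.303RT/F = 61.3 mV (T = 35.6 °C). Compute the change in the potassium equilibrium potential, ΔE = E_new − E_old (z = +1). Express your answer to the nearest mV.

-14 mV

E_old = (61.3/1)·log₁₀(3.64/142) = -97.54 mV
E_new = (61.3/1)·log₁₀(3.64/238) = -111.29 mV
ΔE = -111.29 − (-97.54) = -13.75 mV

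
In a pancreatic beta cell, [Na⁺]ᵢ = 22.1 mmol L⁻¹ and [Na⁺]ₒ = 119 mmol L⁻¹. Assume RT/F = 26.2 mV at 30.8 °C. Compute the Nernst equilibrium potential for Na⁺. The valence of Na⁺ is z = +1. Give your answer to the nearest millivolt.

E = (26.2/z) · ln([Na⁺]_out/[Na⁺]_in) with z = +1.
= (26.2/1) · ln(119/22.1) = 26.20 · ln(5.385)
= 26.20 · (1.6835) = 44.11 mV

44 mV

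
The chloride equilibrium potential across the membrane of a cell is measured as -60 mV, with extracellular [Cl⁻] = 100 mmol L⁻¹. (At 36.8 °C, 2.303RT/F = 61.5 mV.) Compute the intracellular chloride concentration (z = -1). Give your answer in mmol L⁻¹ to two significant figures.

11 mmol L⁻¹

Nernst: E = (61.5/-1) · log₁₀([out]/[in]), so log₁₀([out]/[in]) = -60.0 × -1 / 61.5 = 0.9756.
[out]/[in] = 10^(0.9756) = 9.454.
[in] = 100 / 9.454 = 10.58 mmol L⁻¹.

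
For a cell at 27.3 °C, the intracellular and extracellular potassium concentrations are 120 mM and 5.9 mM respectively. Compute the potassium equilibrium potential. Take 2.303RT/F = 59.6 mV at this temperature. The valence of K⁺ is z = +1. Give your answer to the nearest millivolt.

-78 mV

E = (59.6/z) · log₁₀([K⁺]_out/[K⁺]_in) with z = +1.
= (59.6/1) · log₁₀(5.9/120) = 59.60 · log₁₀(0.04917)
= 59.60 · (-1.3083) = -77.98 mV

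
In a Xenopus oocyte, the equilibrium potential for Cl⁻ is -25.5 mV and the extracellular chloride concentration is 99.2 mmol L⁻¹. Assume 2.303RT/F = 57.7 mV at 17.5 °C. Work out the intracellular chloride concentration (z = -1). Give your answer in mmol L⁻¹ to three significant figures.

Nernst: E = (57.7/-1) · log₁₀([out]/[in]), so log₁₀([out]/[in]) = -25.5 × -1 / 57.7 = 0.4419.
[out]/[in] = 10^(0.4419) = 2.767.
[in] = 99.2 / 2.767 = 35.86 mmol L⁻¹.

35.9 mmol L⁻¹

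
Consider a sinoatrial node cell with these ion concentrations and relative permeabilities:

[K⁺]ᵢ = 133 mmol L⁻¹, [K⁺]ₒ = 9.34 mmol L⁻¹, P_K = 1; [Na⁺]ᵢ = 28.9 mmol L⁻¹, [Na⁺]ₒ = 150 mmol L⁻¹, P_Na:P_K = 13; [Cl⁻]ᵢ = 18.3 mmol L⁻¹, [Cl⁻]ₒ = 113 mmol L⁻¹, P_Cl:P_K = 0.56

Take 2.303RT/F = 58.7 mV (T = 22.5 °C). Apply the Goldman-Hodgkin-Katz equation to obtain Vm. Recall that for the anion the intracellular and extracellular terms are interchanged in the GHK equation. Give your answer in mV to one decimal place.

31.5 mV

Vm = 58.7 · log₁₀[(Σ P·[cation]ₒ + Σ P·[anion]ᵢ) / (Σ P·[cation]ᵢ + Σ P·[anion]ₒ)]
Numerator = 1×9.34 + 13×150 + 0.56×18.3 = 1970
Denominator = 1×133 + 13×28.9 + 0.56×113 = 572
Vm = 58.7 · log₁₀(3.4435) = 58.7 × (0.5370) = 31.52 mV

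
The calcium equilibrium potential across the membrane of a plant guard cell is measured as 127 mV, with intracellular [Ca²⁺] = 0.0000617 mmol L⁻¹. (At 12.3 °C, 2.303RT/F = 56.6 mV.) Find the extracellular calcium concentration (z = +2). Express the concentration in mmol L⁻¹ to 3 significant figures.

Nernst: E = (56.6/2) · log₁₀([out]/[in]), so log₁₀([out]/[in]) = 127.0 × 2 / 56.6 = 4.4876.
[out]/[in] = 10^(4.4876) = 3.073e+04.
[out] = 3.073e+04 × 0.0000617 = 1.896 mmol L⁻¹.

1.90 mmol L⁻¹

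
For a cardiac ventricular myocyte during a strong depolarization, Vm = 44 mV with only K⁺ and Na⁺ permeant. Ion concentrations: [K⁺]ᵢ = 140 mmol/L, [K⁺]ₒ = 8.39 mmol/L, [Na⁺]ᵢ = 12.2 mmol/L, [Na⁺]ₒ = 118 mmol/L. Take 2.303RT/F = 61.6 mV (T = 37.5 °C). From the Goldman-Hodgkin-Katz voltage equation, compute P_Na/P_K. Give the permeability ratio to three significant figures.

13.1

Let α = P_Na/P_K. GHK: Vm = 61.6·log₁₀[(Kₒ + α·Naₒ)/(Kᵢ + α·Naᵢ)].
10^(Vm/61.6) = 10^(44.0/61.6) = 5.1795
So 5.1795·(Kᵢ + α·Naᵢ) = Kₒ + α·Naₒ → α = (5.1795·140.0 − 8.39) / (118.0 − 5.1795·12.2)
α = (725.1 − 8.39) / (118.0 − 63.19) = 716.7/54.81 = 13.08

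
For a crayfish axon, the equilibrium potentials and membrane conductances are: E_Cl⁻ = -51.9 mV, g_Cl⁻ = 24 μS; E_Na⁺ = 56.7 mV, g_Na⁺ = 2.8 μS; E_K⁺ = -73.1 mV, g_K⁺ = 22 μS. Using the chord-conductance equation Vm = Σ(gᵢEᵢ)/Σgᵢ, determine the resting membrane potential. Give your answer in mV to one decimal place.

Σ gᵢEᵢ = 24·(-51.9) + 2.8·(56.7) + 22·(-73.1) = -2695.04
Σ gᵢ = 24 + 2.8 + 22 = 48.8
Vm = -2695.04 / 48.8 = -55.23 mV

-55.2 mV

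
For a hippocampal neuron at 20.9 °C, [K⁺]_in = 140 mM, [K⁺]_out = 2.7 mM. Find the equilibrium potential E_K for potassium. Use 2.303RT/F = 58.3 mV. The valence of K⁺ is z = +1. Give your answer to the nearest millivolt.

-100 mV

E = (58.3/z) · log₁₀([K⁺]_out/[K⁺]_in) with z = +1.
= (58.3/1) · log₁₀(2.7/140) = 58.30 · log₁₀(0.01929)
= 58.30 · (-1.7148) = -99.97 mV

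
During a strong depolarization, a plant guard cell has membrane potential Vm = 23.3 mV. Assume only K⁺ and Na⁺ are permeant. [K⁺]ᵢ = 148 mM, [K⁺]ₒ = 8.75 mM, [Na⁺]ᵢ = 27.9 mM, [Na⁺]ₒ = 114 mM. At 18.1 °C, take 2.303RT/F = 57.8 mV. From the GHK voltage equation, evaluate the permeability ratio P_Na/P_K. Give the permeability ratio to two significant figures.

8.4

Let α = P_Na/P_K. GHK: Vm = 57.8·log₁₀[(Kₒ + α·Naₒ)/(Kᵢ + α·Naᵢ)].
10^(Vm/57.8) = 10^(23.3/57.8) = 2.53
So 2.53·(Kᵢ + α·Naᵢ) = Kₒ + α·Naₒ → α = (2.53·148.0 − 8.75) / (114.0 − 2.53·27.9)
α = (374.4 − 8.75) / (114.0 − 70.59) = 365.7/43.41 = 8.423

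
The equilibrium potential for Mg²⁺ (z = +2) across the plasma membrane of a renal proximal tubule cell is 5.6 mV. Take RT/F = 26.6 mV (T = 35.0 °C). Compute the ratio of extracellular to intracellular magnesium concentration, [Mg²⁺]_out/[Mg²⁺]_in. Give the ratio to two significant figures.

ln([out]/[in]) = E·z/(26.6) = 5.6 × 2 / 26.6 = 0.4211
[out]/[in] = e^(0.4211) = 1.524

1.5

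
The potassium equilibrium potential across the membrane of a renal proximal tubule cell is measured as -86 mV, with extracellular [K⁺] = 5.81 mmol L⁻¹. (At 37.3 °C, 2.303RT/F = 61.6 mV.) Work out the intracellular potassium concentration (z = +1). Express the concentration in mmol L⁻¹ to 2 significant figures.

140 mmol L⁻¹

Nernst: E = (61.6/1) · log₁₀([out]/[in]), so log₁₀([out]/[in]) = -86.0 × 1 / 61.6 = -1.3961.
[out]/[in] = 10^(-1.3961) = 0.04017.
[in] = 5.81 / 0.04017 = 144.6 mmol L⁻¹.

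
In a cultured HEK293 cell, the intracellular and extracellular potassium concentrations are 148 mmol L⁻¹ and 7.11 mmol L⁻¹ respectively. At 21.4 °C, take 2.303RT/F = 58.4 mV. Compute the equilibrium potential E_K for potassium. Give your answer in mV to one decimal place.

-77.0 mV

E = (58.4/z) · log₁₀([K⁺]_out/[K⁺]_in) with z = +1.
= (58.4/1) · log₁₀(7.11/148) = 58.40 · log₁₀(0.04804)
= 58.40 · (-1.3184) = -76.99 mV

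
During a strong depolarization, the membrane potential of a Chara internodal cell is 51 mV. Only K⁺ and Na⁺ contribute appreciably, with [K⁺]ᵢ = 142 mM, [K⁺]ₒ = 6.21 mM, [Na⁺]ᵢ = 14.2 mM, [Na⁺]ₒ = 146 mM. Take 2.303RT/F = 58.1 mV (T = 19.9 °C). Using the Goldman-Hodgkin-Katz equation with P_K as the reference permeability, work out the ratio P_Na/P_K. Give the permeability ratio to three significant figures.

27.4

Let α = P_Na/P_K. GHK: Vm = 58.1·log₁₀[(Kₒ + α·Naₒ)/(Kᵢ + α·Naᵢ)].
10^(Vm/58.1) = 10^(51.0/58.1) = 7.5474
So 7.5474·(Kᵢ + α·Naᵢ) = Kₒ + α·Naₒ → α = (7.5474·142.0 − 6.21) / (146.0 − 7.5474·14.2)
α = (1072 − 6.21) / (146.0 − 107.2) = 1066/38.83 = 27.44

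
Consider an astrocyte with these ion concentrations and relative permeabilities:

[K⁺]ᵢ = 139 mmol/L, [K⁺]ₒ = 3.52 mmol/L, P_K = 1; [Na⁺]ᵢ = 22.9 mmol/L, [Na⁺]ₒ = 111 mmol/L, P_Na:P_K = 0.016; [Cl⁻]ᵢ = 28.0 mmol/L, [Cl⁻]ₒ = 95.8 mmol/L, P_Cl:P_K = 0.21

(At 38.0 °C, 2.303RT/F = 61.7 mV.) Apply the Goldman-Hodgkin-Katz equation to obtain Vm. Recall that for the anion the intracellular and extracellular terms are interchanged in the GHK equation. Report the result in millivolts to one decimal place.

-71.2 mV

Vm = 61.7 · log₁₀[(Σ P·[cation]ₒ + Σ P·[anion]ᵢ) / (Σ P·[cation]ᵢ + Σ P·[anion]ₒ)]
Numerator = 1×3.52 + 0.016×111 + 0.21×28.0 = 11.18
Denominator = 1×139 + 0.016×22.9 + 0.21×95.8 = 159.5
Vm = 61.7 · log₁₀(0.070076) = 61.7 × (-1.1544) = -71.23 mV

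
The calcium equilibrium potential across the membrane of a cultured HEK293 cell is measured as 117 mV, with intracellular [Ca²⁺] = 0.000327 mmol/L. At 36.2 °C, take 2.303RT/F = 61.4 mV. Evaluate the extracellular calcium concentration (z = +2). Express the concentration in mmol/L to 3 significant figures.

Nernst: E = (61.4/2) · log₁₀([out]/[in]), so log₁₀([out]/[in]) = 117.0 × 2 / 61.4 = 3.8111.
[out]/[in] = 10^(3.8111) = 6473.
[out] = 6473 × 0.000327 = 2.117 mmol/L.

2.12 mmol/L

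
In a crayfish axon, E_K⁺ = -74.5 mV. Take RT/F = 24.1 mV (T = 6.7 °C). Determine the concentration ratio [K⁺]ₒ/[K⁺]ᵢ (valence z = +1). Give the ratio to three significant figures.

0.0454

ln([out]/[in]) = E·z/(24.1) = -74.5 × 1 / 24.1 = -3.0913
[out]/[in] = e^(-3.0913) = 0.04544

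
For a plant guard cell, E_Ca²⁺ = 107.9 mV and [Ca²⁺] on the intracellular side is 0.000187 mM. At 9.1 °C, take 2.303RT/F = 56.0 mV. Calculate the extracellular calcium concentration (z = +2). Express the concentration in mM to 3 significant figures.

Nernst: E = (56.0/2) · log₁₀([out]/[in]), so log₁₀([out]/[in]) = 107.9 × 2 / 56.0 = 3.8536.
[out]/[in] = 10^(3.8536) = 7138.
[out] = 7138 × 0.000187 = 1.335 mM.

1.33 mM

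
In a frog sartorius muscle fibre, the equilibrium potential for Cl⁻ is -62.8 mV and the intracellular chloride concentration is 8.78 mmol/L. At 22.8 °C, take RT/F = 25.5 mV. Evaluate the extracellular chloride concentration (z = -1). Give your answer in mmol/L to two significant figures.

Nernst: E = (25.5/-1) · ln([out]/[in]), so ln([out]/[in]) = -62.8 × -1 / 25.5 = 2.4627.
[out]/[in] = e^(2.4627) = 11.74.
[out] = 11.74 × 8.78 = 103.1 mmol/L.

100 mmol/L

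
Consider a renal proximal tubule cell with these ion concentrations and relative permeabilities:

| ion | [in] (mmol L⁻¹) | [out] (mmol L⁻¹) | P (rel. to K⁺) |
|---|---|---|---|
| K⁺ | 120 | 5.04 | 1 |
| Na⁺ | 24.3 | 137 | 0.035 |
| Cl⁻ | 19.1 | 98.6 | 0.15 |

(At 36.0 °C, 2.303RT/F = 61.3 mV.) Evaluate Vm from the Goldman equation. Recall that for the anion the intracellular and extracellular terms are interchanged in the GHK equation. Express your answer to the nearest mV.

-63 mV

Vm = 61.3 · log₁₀[(Σ P·[cation]ₒ + Σ P·[anion]ᵢ) / (Σ P·[cation]ᵢ + Σ P·[anion]ₒ)]
Numerator = 1×5.04 + 0.035×137 + 0.15×19.1 = 12.7
Denominator = 1×120 + 0.035×24.3 + 0.15×98.6 = 135.6
Vm = 61.3 · log₁₀(0.09363) = 61.3 × (-1.0286) = -63.05 mV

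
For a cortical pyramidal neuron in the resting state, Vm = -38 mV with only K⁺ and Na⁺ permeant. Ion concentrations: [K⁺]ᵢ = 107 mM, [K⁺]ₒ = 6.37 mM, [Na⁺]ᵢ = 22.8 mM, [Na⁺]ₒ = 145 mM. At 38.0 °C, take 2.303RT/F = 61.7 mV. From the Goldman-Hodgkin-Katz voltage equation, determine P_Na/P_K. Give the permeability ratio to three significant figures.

0.140

Let α = P_Na/P_K. GHK: Vm = 61.7·log₁₀[(Kₒ + α·Naₒ)/(Kᵢ + α·Naᵢ)].
10^(Vm/61.7) = 10^(-38.0/61.7) = 0.24217
So 0.24217·(Kᵢ + α·Naᵢ) = Kₒ + α·Naₒ → α = (0.24217·107.0 − 6.37) / (145.0 − 0.24217·22.8)
α = (25.91 − 6.37) / (145.0 − 5.521) = 19.54/139.5 = 0.1401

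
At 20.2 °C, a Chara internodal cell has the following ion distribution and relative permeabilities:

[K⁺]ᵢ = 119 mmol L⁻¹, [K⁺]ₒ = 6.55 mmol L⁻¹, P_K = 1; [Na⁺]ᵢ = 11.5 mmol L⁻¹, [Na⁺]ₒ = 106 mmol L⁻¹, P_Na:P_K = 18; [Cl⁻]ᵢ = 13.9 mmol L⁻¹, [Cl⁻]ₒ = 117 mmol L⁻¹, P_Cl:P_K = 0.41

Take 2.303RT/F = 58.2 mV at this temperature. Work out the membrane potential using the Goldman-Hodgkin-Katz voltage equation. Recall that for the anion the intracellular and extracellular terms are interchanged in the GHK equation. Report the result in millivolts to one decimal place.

41.4 mV

Vm = 58.2 · log₁₀[(Σ P·[cation]ₒ + Σ P·[anion]ᵢ) / (Σ P·[cation]ᵢ + Σ P·[anion]ₒ)]
Numerator = 1×6.55 + 18×106 + 0.41×13.9 = 1920
Denominator = 1×119 + 18×11.5 + 0.41×117 = 374
Vm = 58.2 · log₁₀(5.1348) = 58.2 × (0.7105) = 41.35 mV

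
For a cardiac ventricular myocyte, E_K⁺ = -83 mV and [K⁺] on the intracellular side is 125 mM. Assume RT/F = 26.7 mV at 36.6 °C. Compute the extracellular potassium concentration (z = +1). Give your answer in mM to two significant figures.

Nernst: E = (26.7/1) · ln([out]/[in]), so ln([out]/[in]) = -83.0 × 1 / 26.7 = -3.1086.
[out]/[in] = e^(-3.1086) = 0.04466.
[out] = 0.04466 × 125 = 5.583 mM.

5.6 mM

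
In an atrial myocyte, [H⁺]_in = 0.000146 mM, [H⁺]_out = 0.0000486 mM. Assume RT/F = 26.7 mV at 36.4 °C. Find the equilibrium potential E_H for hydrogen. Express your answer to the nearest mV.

-29 mV

E = (26.7/z) · ln([H⁺]_out/[H⁺]_in) with z = +1.
= (26.7/1) · ln(0.0000486/0.000146) = 26.70 · ln(0.3329)
= 26.70 · (-1.1000) = -29.37 mV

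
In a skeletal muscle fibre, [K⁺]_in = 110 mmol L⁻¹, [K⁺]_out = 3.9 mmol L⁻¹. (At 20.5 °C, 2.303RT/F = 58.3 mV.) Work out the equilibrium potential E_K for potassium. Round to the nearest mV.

E = (58.3/z) · log₁₀([K⁺]_out/[K⁺]_in) with z = +1.
= (58.3/1) · log₁₀(3.9/110) = 58.30 · log₁₀(0.03545)
= 58.30 · (-1.4503) = -84.55 mV

-85 mV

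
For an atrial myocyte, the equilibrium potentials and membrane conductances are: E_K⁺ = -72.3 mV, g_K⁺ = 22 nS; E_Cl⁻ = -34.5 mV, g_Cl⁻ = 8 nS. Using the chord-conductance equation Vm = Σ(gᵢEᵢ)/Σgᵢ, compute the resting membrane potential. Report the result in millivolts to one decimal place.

-62.2 mV

Σ gᵢEᵢ = 22·(-72.3) + 8·(-34.5) = -1866.60
Σ gᵢ = 22 + 8 = 30
Vm = -1866.60 / 30 = -62.22 mV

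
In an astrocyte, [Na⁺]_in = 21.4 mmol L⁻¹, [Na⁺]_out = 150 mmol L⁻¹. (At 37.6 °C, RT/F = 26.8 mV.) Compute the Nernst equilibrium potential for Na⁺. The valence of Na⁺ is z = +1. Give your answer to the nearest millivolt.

E = (26.8/z) · ln([Na⁺]_out/[Na⁺]_in) with z = +1.
= (26.8/1) · ln(150/21.4) = 26.80 · ln(7.009)
= 26.80 · (1.9472) = 52.19 mV

52 mV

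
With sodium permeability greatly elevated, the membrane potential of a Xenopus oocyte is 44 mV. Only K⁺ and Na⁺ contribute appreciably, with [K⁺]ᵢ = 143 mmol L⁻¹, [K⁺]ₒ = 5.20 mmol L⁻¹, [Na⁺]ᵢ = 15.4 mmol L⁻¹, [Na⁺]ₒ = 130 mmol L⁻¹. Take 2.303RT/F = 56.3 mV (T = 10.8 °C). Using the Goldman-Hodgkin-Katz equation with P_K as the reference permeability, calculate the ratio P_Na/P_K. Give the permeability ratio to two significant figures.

23

Let α = P_Na/P_K. GHK: Vm = 56.3·log₁₀[(Kₒ + α·Naₒ)/(Kᵢ + α·Naᵢ)].
10^(Vm/56.3) = 10^(44.0/56.3) = 6.0468
So 6.0468·(Kᵢ + α·Naᵢ) = Kₒ + α·Naₒ → α = (6.0468·143.0 − 5.2) / (130.0 − 6.0468·15.4)
α = (864.7 − 5.2) / (130.0 − 93.12) = 859.5/36.88 = 23.31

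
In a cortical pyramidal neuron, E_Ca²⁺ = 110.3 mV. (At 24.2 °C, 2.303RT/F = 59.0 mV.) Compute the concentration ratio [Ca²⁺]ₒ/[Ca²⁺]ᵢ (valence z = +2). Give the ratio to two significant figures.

5500

log₁₀([out]/[in]) = E·z/(59.0) = 110.3 × 2 / 59.0 = 3.7390
[out]/[in] = 10^(3.7390) = 5483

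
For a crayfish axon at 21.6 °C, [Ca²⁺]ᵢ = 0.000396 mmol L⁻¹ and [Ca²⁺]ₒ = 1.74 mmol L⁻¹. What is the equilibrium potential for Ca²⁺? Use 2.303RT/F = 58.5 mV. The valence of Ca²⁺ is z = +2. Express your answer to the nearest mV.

E = (58.5/z) · log₁₀([Ca²⁺]_out/[Ca²⁺]_in) with z = +2.
= (58.5/2) · log₁₀(1.74/0.000396) = 29.25 · log₁₀(4394)
= 29.25 · (3.6429) = 106.55 mV

107 mV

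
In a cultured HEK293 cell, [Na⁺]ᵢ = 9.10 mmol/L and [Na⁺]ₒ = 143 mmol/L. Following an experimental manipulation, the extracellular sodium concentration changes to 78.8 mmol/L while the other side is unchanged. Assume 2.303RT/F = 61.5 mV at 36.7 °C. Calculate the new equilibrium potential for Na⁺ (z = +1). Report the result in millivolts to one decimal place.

After the shift: [Na⁺]_out = 78.8, [Na⁺]_in = 9.10 mmol/L.
E_new = (61.5/1)·log₁₀(78.8/9.10) = 61.50 · (0.9375) = 57.66 mV

57.7 mV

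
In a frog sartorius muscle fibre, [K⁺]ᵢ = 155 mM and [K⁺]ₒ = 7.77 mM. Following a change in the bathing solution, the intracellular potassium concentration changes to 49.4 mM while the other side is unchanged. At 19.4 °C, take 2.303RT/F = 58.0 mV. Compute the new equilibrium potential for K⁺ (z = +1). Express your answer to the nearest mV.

-47 mV

After the shift: [K⁺]_out = 7.77, [K⁺]_in = 49.4 mM.
E_new = (58.0/1)·log₁₀(7.77/49.4) = 58.00 · (-0.8033) = -46.59 mV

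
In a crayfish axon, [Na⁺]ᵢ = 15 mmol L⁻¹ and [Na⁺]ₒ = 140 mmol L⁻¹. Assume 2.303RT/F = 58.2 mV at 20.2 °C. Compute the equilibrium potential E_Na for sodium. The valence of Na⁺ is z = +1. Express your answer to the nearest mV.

56 mV

E = (58.2/z) · log₁₀([Na⁺]_out/[Na⁺]_in) with z = +1.
= (58.2/1) · log₁₀(140/15) = 58.20 · log₁₀(9.333)
= 58.20 · (0.9700) = 56.46 mV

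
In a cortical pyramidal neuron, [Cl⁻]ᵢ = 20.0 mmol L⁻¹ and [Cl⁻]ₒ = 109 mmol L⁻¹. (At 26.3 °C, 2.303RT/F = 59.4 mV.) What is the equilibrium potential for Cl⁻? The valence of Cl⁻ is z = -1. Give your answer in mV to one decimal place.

-43.7 mV

E = (59.4/z) · log₁₀([Cl⁻]_out/[Cl⁻]_in) with z = -1.
For an anion, dividing by z = -1 reverses the sign.
= (59.4/-1) · log₁₀(109/20.0) = -59.40 · log₁₀(5.45)
= -59.40 · (0.7364) = -43.74 mV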